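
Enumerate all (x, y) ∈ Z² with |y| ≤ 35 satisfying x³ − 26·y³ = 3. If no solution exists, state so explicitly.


The equation is x³ - 26y³ = 3. For fixed y, x³ = 26·y³ + 3, so a solution requires the RHS to be a perfect cube.
Strategy: iterate y from -35 to 35, compute RHS = 26·y³ + 3, and check whether it is a (positive or negative) perfect cube.
Check small values of y:
  y = 0: RHS = 3 is not a perfect cube.
  y = 1: RHS = 29 is not a perfect cube.
  y = -1: RHS = -23 is not a perfect cube.
  y = 2: RHS = 211 is not a perfect cube.
  y = -2: RHS = -205 is not a perfect cube.
  y = 3: RHS = 705 is not a perfect cube.
  y = -3: RHS = -699 is not a perfect cube.
Continuing the search up to |y| = 35 finds no solutions either.
No (x, y) in the scanned range satisfies the equation.

No integer solutions with |y| ≤ 35.


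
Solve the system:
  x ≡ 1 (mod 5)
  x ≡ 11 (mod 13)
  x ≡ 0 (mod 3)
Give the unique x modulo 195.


Moduli 5, 13, 3 are pairwise coprime; by CRT there is a unique solution modulo M = 5 · 13 · 3 = 195.
Solve pairwise, accumulating the modulus:
  Start with x ≡ 1 (mod 5).
  Combine with x ≡ 11 (mod 13): since gcd(5, 13) = 1, we get a unique residue mod 65.
    Write x = 1 + 5·t and substitute into x ≡ 11 (mod 13): 5·t ≡ 11 − 1 = 10 (mod 13).
    The inverse of 5 mod 13 is 8 (since 5·8 = 40 = 3·13 + 1), so t ≡ 8·10 = 80 ≡ 2 (mod 13).
    Then x = 1 + 5·2 = 11, valid modulo lcm(5, 13) = 65: x ≡ 11 (mod 65).
  Combine with x ≡ 0 (mod 3): since gcd(65, 3) = 1, we get a unique residue mod 195.
    Write x = 11 + 65·t and substitute into x ≡ 0 (mod 3): 65·t ≡ 0 − 11 = -11 (mod 3).
    Reduce coefficients mod 3: 2·t ≡ 1 (mod 3).
    The inverse of 2 mod 3 is 2 (since 2·2 = 4 = 1·3 + 1), so t ≡ 2·1 = 2 ≡ 2 (mod 3).
    Then x = 11 + 65·2 = 141, valid modulo lcm(65, 3) = 195: x ≡ 141 (mod 195).
Verify: 141 mod 5 = 1 ✓, 141 mod 13 = 11 ✓, 141 mod 3 = 0 ✓.

x ≡ 141 (mod 195).


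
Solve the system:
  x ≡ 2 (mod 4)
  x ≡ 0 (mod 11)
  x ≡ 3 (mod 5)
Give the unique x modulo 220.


Moduli 4, 11, 5 are pairwise coprime; by CRT there is a unique solution modulo M = 4 · 11 · 5 = 220.
Solve pairwise, accumulating the modulus:
  Start with x ≡ 2 (mod 4).
  Combine with x ≡ 0 (mod 11): since gcd(4, 11) = 1, we get a unique residue mod 44.
    Write x = 2 + 4·t and substitute into x ≡ 0 (mod 11): 4·t ≡ 0 − 2 = -2 (mod 11).
    Reduce coefficients mod 11: 4·t ≡ 9 (mod 11).
    The inverse of 4 mod 11 is 3 (since 4·3 = 12 = 1·11 + 1), so t ≡ 3·9 = 27 ≡ 5 (mod 11).
    Then x = 2 + 4·5 = 22, valid modulo lcm(4, 11) = 44: x ≡ 22 (mod 44).
  Combine with x ≡ 3 (mod 5): since gcd(44, 5) = 1, we get a unique residue mod 220.
    Write x = 22 + 44·t and substitute into x ≡ 3 (mod 5): 44·t ≡ 3 − 22 = -19 (mod 5).
    Reduce coefficients mod 5: 4·t ≡ 1 (mod 5).
    The inverse of 4 mod 5 is 4 (since 4·4 = 16 = 3·5 + 1), so t ≡ 4·1 = 4 ≡ 4 (mod 5).
    Then x = 22 + 44·4 = 198, valid modulo lcm(44, 5) = 220: x ≡ 198 (mod 220).
Verify: 198 mod 4 = 2 ✓, 198 mod 11 = 0 ✓, 198 mod 5 = 3 ✓.

x ≡ 198 (mod 220).


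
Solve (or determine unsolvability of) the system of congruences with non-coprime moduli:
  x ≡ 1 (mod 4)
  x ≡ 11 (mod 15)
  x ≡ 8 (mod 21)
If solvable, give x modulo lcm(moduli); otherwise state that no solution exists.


Moduli 4, 15, 21 are not pairwise coprime, so CRT works modulo lcm(m_i) when all pairwise compatibility conditions hold.
Pairwise compatibility: gcd(m_i, m_j) must divide a_i - a_j for every pair.
Merge one congruence at a time:
  Start: x ≡ 1 (mod 4).
  Combine with x ≡ 11 (mod 15): gcd(4, 15) = 1; 11 - 1 = 10, which IS divisible by 1, so compatible.
    Write x = 1 + 4·t and substitute into x ≡ 11 (mod 15): 4·t ≡ 11 − 1 = 10 (mod 15).
    The inverse of 4 mod 15 is 4 (since 4·4 = 16 = 1·15 + 1), so t ≡ 4·10 = 40 ≡ 10 (mod 15).
    Then x = 1 + 4·10 = 41, valid modulo lcm(4, 15) = 60: x ≡ 41 (mod 60).
  Combine with x ≡ 8 (mod 21): gcd(60, 21) = 3; 8 - 41 = -33, which IS divisible by 3, so compatible.
    Write x = 41 + 60·t and substitute into x ≡ 8 (mod 21): 60·t ≡ 8 − 41 = -33 (mod 21).
    Divide the congruence (and modulus) by g = 3: 20·t ≡ -11 (mod 7).
    Reduce coefficients mod 7: 6·t ≡ 3 (mod 7).
    The inverse of 6 mod 7 is 6 (since 6·6 = 36 = 5·7 + 1), so t ≡ 6·3 = 18 ≡ 4 (mod 7).
    Then x = 41 + 60·4 = 281, valid modulo lcm(60, 21) = 420: x ≡ 281 (mod 420).
Verify: 281 mod 4 = 1, 281 mod 15 = 11, 281 mod 21 = 8.

x ≡ 281 (mod 420).


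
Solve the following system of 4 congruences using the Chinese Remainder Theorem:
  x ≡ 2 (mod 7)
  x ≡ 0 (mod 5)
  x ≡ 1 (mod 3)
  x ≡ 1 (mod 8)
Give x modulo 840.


Product of moduli M = 7 · 5 · 3 · 8 = 840.
Merge one congruence at a time:
  Start: x ≡ 2 (mod 7).
  Combine with x ≡ 0 (mod 5); new modulus lcm = 35.
    Write x = 2 + 7·t and substitute into x ≡ 0 (mod 5): 7·t ≡ 0 − 2 = -2 (mod 5).
    Reduce coefficients mod 5: 2·t ≡ 3 (mod 5).
    The inverse of 2 mod 5 is 3 (since 2·3 = 6 = 1·5 + 1), so t ≡ 3·3 = 9 ≡ 4 (mod 5).
    Then x = 2 + 7·4 = 30, valid modulo lcm(7, 5) = 35: x ≡ 30 (mod 35).
  Combine with x ≡ 1 (mod 3); new modulus lcm = 105.
    Write x = 30 + 35·t and substitute into x ≡ 1 (mod 3): 35·t ≡ 1 − 30 = -29 (mod 3).
    Reduce coefficients mod 3: 2·t ≡ 1 (mod 3).
    The inverse of 2 mod 3 is 2 (since 2·2 = 4 = 1·3 + 1), so t ≡ 2·1 = 2 ≡ 2 (mod 3).
    Then x = 30 + 35·2 = 100, valid modulo lcm(35, 3) = 105: x ≡ 100 (mod 105).
  Combine with x ≡ 1 (mod 8); new modulus lcm = 840.
    Write x = 100 + 105·t and substitute into x ≡ 1 (mod 8): 105·t ≡ 1 − 100 = -99 (mod 8).
    Reduce coefficients mod 8: 1·t ≡ 5 (mod 8).
    So t ≡ 5 (mod 8).
    Then x = 100 + 105·5 = 625, valid modulo lcm(105, 8) = 840: x ≡ 625 (mod 840).
Verify against each original: 625 mod 7 = 2, 625 mod 5 = 0, 625 mod 3 = 1, 625 mod 8 = 1.

x ≡ 625 (mod 840).


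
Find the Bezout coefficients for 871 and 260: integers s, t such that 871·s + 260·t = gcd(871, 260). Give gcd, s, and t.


Euclidean algorithm on (871, 260) — divide until remainder is 0:
  871 = 3 · 260 + 91
  260 = 2 · 91 + 78
  91 = 1 · 78 + 13
  78 = 6 · 13 + 0
gcd(871, 260) = 13.
Track Bezout coefficients alongside the remainders: start with r₀ = 871 = a·1 + b·0 (s = 1, t = 0) and r₁ = 260 = a·0 + b·1 (s = 0, t = 1); each new remainder r_{k+1} = r_{k-1} − q_k·r_k inherits s_{k+1} = s_{k-1} − q_k·s_k, t_{k+1} = t_{k-1} − q_k·t_k, so r_k = a·s_k + b·t_k at every step:
  q = 3: r = 91, s = 1 − 3·0 = 1, t = 0 − 3·1 = -3  (check: 871·1 + 260·(-3) = 91)
  q = 2: r = 78, s = 0 − 2·1 = -2, t = 1 − 2·(-3) = 7  (check: 871·(-2) + 260·7 = 78)
  q = 1: r = 13, s = 1 − 1·(-2) = 3, t = -3 − 1·7 = -10  (check: 871·3 + 260·(-10) = 13)
The row with r = 13 (the gcd) gives the Bezout coefficients s = 3, t = -10.
Result: 871 · (3) + 260 · (-10) = 13.

gcd(871, 260) = 13; s = 3, t = -10 (check: 871·3 + 260·(-10) = 13).


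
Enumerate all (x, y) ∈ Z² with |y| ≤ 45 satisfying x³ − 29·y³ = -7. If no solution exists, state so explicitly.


The equation is x³ - 29y³ = -7. For fixed y, x³ = 29·y³ − 7, so a solution requires the RHS to be a perfect cube.
Strategy: iterate y from -45 to 45, compute RHS = 29·y³ − 7, and check whether it is a (positive or negative) perfect cube.
Check small values of y:
  y = 0: RHS = -7 is not a perfect cube.
  y = 1: RHS = 22 is not a perfect cube.
  y = -1: RHS = -36 is not a perfect cube.
  y = 2: RHS = 225 is not a perfect cube.
  y = -2: RHS = -239 is not a perfect cube.
  y = 3: RHS = 776 is not a perfect cube.
  y = -3: RHS = -790 is not a perfect cube.
Continuing the search up to |y| = 45 finds no solutions either.
No (x, y) in the scanned range satisfies the equation.

No integer solutions with |y| ≤ 45.


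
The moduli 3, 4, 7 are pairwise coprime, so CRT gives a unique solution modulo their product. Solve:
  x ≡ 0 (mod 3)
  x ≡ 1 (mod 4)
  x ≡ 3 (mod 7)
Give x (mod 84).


Moduli 3, 4, 7 are pairwise coprime; by CRT there is a unique solution modulo M = 3 · 4 · 7 = 84.
Solve pairwise, accumulating the modulus:
  Start with x ≡ 0 (mod 3).
  Combine with x ≡ 1 (mod 4): since gcd(3, 4) = 1, we get a unique residue mod 12.
    Write x = 0 + 3·t and substitute into x ≡ 1 (mod 4): 3·t ≡ 1 − 0 = 1 (mod 4).
    The inverse of 3 mod 4 is 3 (since 3·3 = 9 = 2·4 + 1), so t ≡ 3·1 = 3 ≡ 3 (mod 4).
    Then x = 0 + 3·3 = 9, valid modulo lcm(3, 4) = 12: x ≡ 9 (mod 12).
  Combine with x ≡ 3 (mod 7): since gcd(12, 7) = 1, we get a unique residue mod 84.
    Write x = 9 + 12·t and substitute into x ≡ 3 (mod 7): 12·t ≡ 3 − 9 = -6 (mod 7).
    Reduce coefficients mod 7: 5·t ≡ 1 (mod 7).
    The inverse of 5 mod 7 is 3 (since 5·3 = 15 = 2·7 + 1), so t ≡ 3·1 = 3 ≡ 3 (mod 7).
    Then x = 9 + 12·3 = 45, valid modulo lcm(12, 7) = 84: x ≡ 45 (mod 84).
Verify: 45 mod 3 = 0 ✓, 45 mod 4 = 1 ✓, 45 mod 7 = 3 ✓.

x ≡ 45 (mod 84).


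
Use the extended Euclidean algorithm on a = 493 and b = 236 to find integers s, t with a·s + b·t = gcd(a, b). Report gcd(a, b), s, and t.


Euclidean algorithm on (493, 236) — divide until remainder is 0:
  493 = 2 · 236 + 21
  236 = 11 · 21 + 5
  21 = 4 · 5 + 1
  5 = 5 · 1 + 0
gcd(493, 236) = 1.
Track Bezout coefficients alongside the remainders: start with r₀ = 493 = a·1 + b·0 (s = 1, t = 0) and r₁ = 236 = a·0 + b·1 (s = 0, t = 1); each new remainder r_{k+1} = r_{k-1} − q_k·r_k inherits s_{k+1} = s_{k-1} − q_k·s_k, t_{k+1} = t_{k-1} − q_k·t_k, so r_k = a·s_k + b·t_k at every step:
  q = 2: r = 21, s = 1 − 2·0 = 1, t = 0 − 2·1 = -2  (check: 493·1 + 236·(-2) = 21)
  q = 11: r = 5, s = 0 − 11·1 = -11, t = 1 − 11·(-2) = 23  (check: 493·(-11) + 236·23 = 5)
  q = 4: r = 1, s = 1 − 4·(-11) = 45, t = -2 − 4·23 = -94  (check: 493·45 + 236·(-94) = 1)
The row with r = 1 (the gcd) gives the Bezout coefficients s = 45, t = -94.
Result: 493 · (45) + 236 · (-94) = 1.

gcd(493, 236) = 1; s = 45, t = -94 (check: 493·45 + 236·(-94) = 1).


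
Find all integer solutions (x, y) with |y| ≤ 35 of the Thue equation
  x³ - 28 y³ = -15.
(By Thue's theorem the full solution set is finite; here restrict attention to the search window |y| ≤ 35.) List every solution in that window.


The equation is x³ - 28y³ = -15. For fixed y, x³ = 28·y³ − 15, so a solution requires the RHS to be a perfect cube.
Strategy: iterate y from -35 to 35, compute RHS = 28·y³ − 15, and check whether it is a (positive or negative) perfect cube.
Check small values of y:
  y = 0: RHS = -15 is not a perfect cube.
  y = 1: RHS = 13 is not a perfect cube.
  y = -1: RHS = -43 is not a perfect cube.
  y = 2: RHS = 209 is not a perfect cube.
  y = -2: RHS = -239 is not a perfect cube.
  y = 3: RHS = 741 is not a perfect cube.
  y = -3: RHS = -771 is not a perfect cube.
Continuing the search up to |y| = 35 finds no solutions either.
No (x, y) in the scanned range satisfies the equation.

No integer solutions with |y| ≤ 35.


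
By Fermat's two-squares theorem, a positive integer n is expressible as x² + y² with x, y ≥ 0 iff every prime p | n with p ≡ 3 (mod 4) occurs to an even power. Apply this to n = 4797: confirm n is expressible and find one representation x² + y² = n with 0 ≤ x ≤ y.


Step 1: Factor n = 4797 = 3^2 · 13 · 41.
Step 2: Check the mod-4 condition on each prime factor: 3 ≡ 3 (mod 4), exponent 2 (must be even); 13 ≡ 1 (mod 4), exponent 1; 41 ≡ 1 (mod 4), exponent 1.
All primes ≡ 3 (mod 4) appear to even exponent (or don't appear), so by the two-squares theorem n IS expressible as a sum of two squares.
Step 3: Build a representation. Group n = k² · m with k = 3 and m = 13 · 41 = 533 (a product of primes ≡ 1 (mod 4)); a representation of m scales to one of n via (k·x)² + (k·y)² = k²(x² + y²). Each prime p ≡ 1 (mod 4) is itself a sum of two squares; find a² by testing p − a² for a perfect square:
  13: 13 − 1² = 12, 13 − 2² = 9 = 3² ⇒ 13 = 2² + 3².
  41: 41 − 1² = 40, 41 − 2² = 37, 41 − 3² = 32, 41 − 4² = 25 = 5² ⇒ 41 = 4² + 5².
  Combine using the Brahmagupta–Fibonacci identity (a² + b²)(c² + d²) = (ac − bd)² + (ad + bc)² = (ac + bd)² + (ad − bc)²:
  13 · 41 = 533: from (2² + 3²)(4² + 5²), take (2·4 − 3·5, 2·5 + 3·4) = (8 − 15, 10 + 12) = (-7, 22); dropping signs (only squares matter) gives (7, 22); check 7² + 22² = 49 + 484 = 533 ✓.
  Scale by k = 3: (3·7, 3·22) = (21, 66).
Step 4: Order so x ≤ y and verify: 21² + 66² = 441 + 4356 = 4797 = n. ✓

n = 4797 = 21² + 66² (one valid representation with x ≤ y).


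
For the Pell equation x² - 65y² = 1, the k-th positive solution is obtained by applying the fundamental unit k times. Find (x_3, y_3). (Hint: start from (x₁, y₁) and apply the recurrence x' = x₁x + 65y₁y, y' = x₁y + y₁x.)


Step 1: Find the fundamental solution (x₁, y₁) of x² - 65y² = 1.
  Expand √65 as a continued fraction. a₀ = ⌊√65⌋ = 8; iterate m_{k+1} = d_k·a_k − m_k, d_{k+1} = (65 − m_{k+1}²)/d_k, a_{k+1} = ⌊(a₀ + m_{k+1})/d_{k+1}⌋ (starting m₀ = 0, d₀ = 1), with convergents p_k = a_k·p_{k-1} + p_{k-2}, q_k = a_k·q_{k-1} + q_{k-2} (p₋₁ = 1, q₋₁ = 0):
  k = 0: a₀ = 8; p₀/q₀ = 8/1; p₀² − 65·q₀² = 64 − 65 = -1.
  k = 1: m = 8, d = 1, a = ⌊(8 + 8)/1⌋ = 16; p/q = (16·8 + 1)/(16·1 + 0) = 129/16; p² − 65·q² = 16641 − 16640 = 1.
  The first convergent with p² − 65·q² = 1 gives the fundamental solution (x₁, y₁) = (129, 16).
Step 2: Apply the recurrence (x_{n+1}, y_{n+1}) = (x₁x_n + 65y₁y_n, x₁y_n + y₁x_n) repeatedly.
  From (x_1, y_1) = (129, 16): x_2 = 129·129 + 65·16·16 = 33281; y_2 = 129·16 + 16·129 = 4128.
  From (x_2, y_2) = (33281, 4128): x_3 = 129·33281 + 65·16·4128 = 8586369; y_3 = 129·4128 + 16·33281 = 1065008.
Step 3: Verify x_3² - 65·y_3² = 73725732604161 - 73725732604160 = 1 (should be 1). ✓

(x_1, y_1) = (129, 16); (x_3, y_3) = (8586369, 1065008).


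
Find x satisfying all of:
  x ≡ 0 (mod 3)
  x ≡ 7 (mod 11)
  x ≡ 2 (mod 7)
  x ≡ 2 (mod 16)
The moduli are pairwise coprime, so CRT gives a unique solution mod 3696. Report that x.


Product of moduli M = 3 · 11 · 7 · 16 = 3696.
Merge one congruence at a time:
  Start: x ≡ 0 (mod 3).
  Combine with x ≡ 7 (mod 11); new modulus lcm = 33.
    Write x = 0 + 3·t and substitute into x ≡ 7 (mod 11): 3·t ≡ 7 − 0 = 7 (mod 11).
    The inverse of 3 mod 11 is 4 (since 3·4 = 12 = 1·11 + 1), so t ≡ 4·7 = 28 ≡ 6 (mod 11).
    Then x = 0 + 3·6 = 18, valid modulo lcm(3, 11) = 33: x ≡ 18 (mod 33).
  Combine with x ≡ 2 (mod 7); new modulus lcm = 231.
    Write x = 18 + 33·t and substitute into x ≡ 2 (mod 7): 33·t ≡ 2 − 18 = -16 (mod 7).
    Reduce coefficients mod 7: 5·t ≡ 5 (mod 7).
    The inverse of 5 mod 7 is 3 (since 5·3 = 15 = 2·7 + 1), so t ≡ 3·5 = 15 ≡ 1 (mod 7).
    Then x = 18 + 33·1 = 51, valid modulo lcm(33, 7) = 231: x ≡ 51 (mod 231).
  Combine with x ≡ 2 (mod 16); new modulus lcm = 3696.
    Write x = 51 + 231·t and substitute into x ≡ 2 (mod 16): 231·t ≡ 2 − 51 = -49 (mod 16).
    Reduce coefficients mod 16: 7·t ≡ 15 (mod 16).
    The inverse of 7 mod 16 is 7 (since 7·7 = 49 = 3·16 + 1), so t ≡ 7·15 = 105 ≡ 9 (mod 16).
    Then x = 51 + 231·9 = 2130, valid modulo lcm(231, 16) = 3696: x ≡ 2130 (mod 3696).
Verify against each original: 2130 mod 3 = 0, 2130 mod 11 = 7, 2130 mod 7 = 2, 2130 mod 16 = 2.

x ≡ 2130 (mod 3696).


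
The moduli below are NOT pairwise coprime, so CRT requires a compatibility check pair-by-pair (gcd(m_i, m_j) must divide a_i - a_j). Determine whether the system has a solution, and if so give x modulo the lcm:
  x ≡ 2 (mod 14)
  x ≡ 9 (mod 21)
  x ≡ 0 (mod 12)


Moduli 14, 21, 12 are not pairwise coprime, so CRT works modulo lcm(m_i) when all pairwise compatibility conditions hold.
Pairwise compatibility: gcd(m_i, m_j) must divide a_i - a_j for every pair.
Merge one congruence at a time:
  Start: x ≡ 2 (mod 14).
  Combine with x ≡ 9 (mod 21): gcd(14, 21) = 7; 9 - 2 = 7, which IS divisible by 7, so compatible.
    Write x = 2 + 14·t and substitute into x ≡ 9 (mod 21): 14·t ≡ 9 − 2 = 7 (mod 21).
    Divide the congruence (and modulus) by g = 7: 2·t ≡ 1 (mod 3).
    The inverse of 2 mod 3 is 2 (since 2·2 = 4 = 1·3 + 1), so t ≡ 2·1 = 2 ≡ 2 (mod 3).
    Then x = 2 + 14·2 = 30, valid modulo lcm(14, 21) = 42: x ≡ 30 (mod 42).
  Combine with x ≡ 0 (mod 12): gcd(42, 12) = 6; 0 - 30 = -30, which IS divisible by 6, so compatible.
    Write x = 30 + 42·t and substitute into x ≡ 0 (mod 12): 42·t ≡ 0 − 30 = -30 (mod 12).
    Divide the congruence (and modulus) by g = 6: 7·t ≡ -5 (mod 2).
    Reduce coefficients mod 2: 1·t ≡ 1 (mod 2).
    So t ≡ 1 (mod 2).
    Then x = 30 + 42·1 = 72, valid modulo lcm(42, 12) = 84: x ≡ 72 (mod 84).
Verify: 72 mod 14 = 2, 72 mod 21 = 9, 72 mod 12 = 0.

x ≡ 72 (mod 84).


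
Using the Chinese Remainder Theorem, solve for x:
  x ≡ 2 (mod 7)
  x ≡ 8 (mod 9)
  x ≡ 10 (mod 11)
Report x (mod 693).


Moduli 7, 9, 11 are pairwise coprime; by CRT there is a unique solution modulo M = 7 · 9 · 11 = 693.
Solve pairwise, accumulating the modulus:
  Start with x ≡ 2 (mod 7).
  Combine with x ≡ 8 (mod 9): since gcd(7, 9) = 1, we get a unique residue mod 63.
    Write x = 2 + 7·t and substitute into x ≡ 8 (mod 9): 7·t ≡ 8 − 2 = 6 (mod 9).
    The inverse of 7 mod 9 is 4 (since 7·4 = 28 = 3·9 + 1), so t ≡ 4·6 = 24 ≡ 6 (mod 9).
    Then x = 2 + 7·6 = 44, valid modulo lcm(7, 9) = 63: x ≡ 44 (mod 63).
  Combine with x ≡ 10 (mod 11): since gcd(63, 11) = 1, we get a unique residue mod 693.
    Write x = 44 + 63·t and substitute into x ≡ 10 (mod 11): 63·t ≡ 10 − 44 = -34 (mod 11).
    Reduce coefficients mod 11: 8·t ≡ 10 (mod 11).
    The inverse of 8 mod 11 is 7 (since 8·7 = 56 = 5·11 + 1), so t ≡ 7·10 = 70 ≡ 4 (mod 11).
    Then x = 44 + 63·4 = 296, valid modulo lcm(63, 11) = 693: x ≡ 296 (mod 693).
Verify: 296 mod 7 = 2 ✓, 296 mod 9 = 8 ✓, 296 mod 11 = 10 ✓.

x ≡ 296 (mod 693).


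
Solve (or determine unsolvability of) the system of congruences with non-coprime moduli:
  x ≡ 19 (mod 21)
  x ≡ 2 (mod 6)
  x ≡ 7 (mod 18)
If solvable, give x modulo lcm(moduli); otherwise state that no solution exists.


Moduli 21, 6, 18 are not pairwise coprime, so CRT works modulo lcm(m_i) when all pairwise compatibility conditions hold.
Pairwise compatibility: gcd(m_i, m_j) must divide a_i - a_j for every pair.
Merge one congruence at a time:
  Start: x ≡ 19 (mod 21).
  Combine with x ≡ 2 (mod 6): gcd(21, 6) = 3, and 2 - 19 = -17 is NOT divisible by 3.
    ⇒ system is inconsistent (no integer solution).

No solution (the system is inconsistent).


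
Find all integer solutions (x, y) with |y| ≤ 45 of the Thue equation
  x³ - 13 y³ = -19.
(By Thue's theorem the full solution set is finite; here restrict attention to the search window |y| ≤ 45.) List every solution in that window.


The equation is x³ - 13y³ = -19. For fixed y, x³ = 13·y³ − 19, so a solution requires the RHS to be a perfect cube.
Strategy: iterate y from -45 to 45, compute RHS = 13·y³ − 19, and check whether it is a (positive or negative) perfect cube.
Check small values of y:
  y = 0: RHS = -19 is not a perfect cube.
  y = 1: RHS = -6 is not a perfect cube.
  y = -1: RHS = -32 is not a perfect cube.
  y = 2: RHS = 85 is not a perfect cube.
  y = -2: RHS = -123 is not a perfect cube.
  y = 3: RHS = 332 is not a perfect cube.
  y = -3: RHS = -370 is not a perfect cube.
Continuing the search up to |y| = 45 finds no solutions either.
No (x, y) in the scanned range satisfies the equation.

No integer solutions with |y| ≤ 45.


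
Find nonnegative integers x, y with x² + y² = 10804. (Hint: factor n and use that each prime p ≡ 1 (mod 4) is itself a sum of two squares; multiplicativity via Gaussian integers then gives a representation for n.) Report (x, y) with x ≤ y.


Step 1: Factor n = 10804 = 2^2 · 37 · 73.
Step 2: Check the mod-4 condition on each prime factor: 2 = 2 (special); 37 ≡ 1 (mod 4), exponent 1; 73 ≡ 1 (mod 4), exponent 1.
All primes ≡ 3 (mod 4) appear to even exponent (or don't appear), so by the two-squares theorem n IS expressible as a sum of two squares.
Step 3: Build a representation. Group n = k² · m with k = 2 and m = 37 · 73 = 2701 (a product of primes ≡ 1 (mod 4)); a representation of m scales to one of n via (k·x)² + (k·y)² = k²(x² + y²). Each prime p ≡ 1 (mod 4) is itself a sum of two squares; find a² by testing p − a² for a perfect square:
  37: 37 − 1² = 36 = 6² ⇒ 37 = 1² + 6².
  73: 73 − 1² = 72, 73 − 2² = 69, 73 − 3² = 64 = 8² ⇒ 73 = 3² + 8².
  Combine using the Brahmagupta–Fibonacci identity (a² + b²)(c² + d²) = (ac − bd)² + (ad + bc)² = (ac + bd)² + (ad − bc)²:
  37 · 73 = 2701: from (1² + 6²)(3² + 8²), take (1·3 − 6·8, 1·8 + 6·3) = (3 − 48, 8 + 18) = (-45, 26); dropping signs (only squares matter) gives (45, 26); check 45² + 26² = 2025 + 676 = 2701 ✓.
  Scale by k = 2: (2·45, 2·26) = (90, 52).
Step 4: Order so x ≤ y and verify: 52² + 90² = 2704 + 8100 = 10804 = n. ✓

n = 10804 = 52² + 90² (one valid representation with x ≤ y).


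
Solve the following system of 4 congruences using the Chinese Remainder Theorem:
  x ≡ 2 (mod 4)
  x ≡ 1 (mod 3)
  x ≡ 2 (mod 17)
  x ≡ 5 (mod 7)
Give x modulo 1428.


Product of moduli M = 4 · 3 · 17 · 7 = 1428.
Merge one congruence at a time:
  Start: x ≡ 2 (mod 4).
  Combine with x ≡ 1 (mod 3); new modulus lcm = 12.
    Write x = 2 + 4·t and substitute into x ≡ 1 (mod 3): 4·t ≡ 1 − 2 = -1 (mod 3).
    Reduce coefficients mod 3: 1·t ≡ 2 (mod 3).
    So t ≡ 2 (mod 3).
    Then x = 2 + 4·2 = 10, valid modulo lcm(4, 3) = 12: x ≡ 10 (mod 12).
  Combine with x ≡ 2 (mod 17); new modulus lcm = 204.
    Write x = 10 + 12·t and substitute into x ≡ 2 (mod 17): 12·t ≡ 2 − 10 = -8 (mod 17).
    Reduce coefficients mod 17: 12·t ≡ 9 (mod 17).
    The inverse of 12 mod 17 is 10 (since 12·10 = 120 = 7·17 + 1), so t ≡ 10·9 = 90 ≡ 5 (mod 17).
    Then x = 10 + 12·5 = 70, valid modulo lcm(12, 17) = 204: x ≡ 70 (mod 204).
  Combine with x ≡ 5 (mod 7); new modulus lcm = 1428.
    Write x = 70 + 204·t and substitute into x ≡ 5 (mod 7): 204·t ≡ 5 − 70 = -65 (mod 7).
    Reduce coefficients mod 7: 1·t ≡ 5 (mod 7).
    So t ≡ 5 (mod 7).
    Then x = 70 + 204·5 = 1090, valid modulo lcm(204, 7) = 1428: x ≡ 1090 (mod 1428).
Verify against each original: 1090 mod 4 = 2, 1090 mod 3 = 1, 1090 mod 17 = 2, 1090 mod 7 = 5.

x ≡ 1090 (mod 1428).


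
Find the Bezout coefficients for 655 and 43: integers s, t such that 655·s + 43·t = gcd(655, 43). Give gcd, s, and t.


Euclidean algorithm on (655, 43) — divide until remainder is 0:
  655 = 15 · 43 + 10
  43 = 4 · 10 + 3
  10 = 3 · 3 + 1
  3 = 3 · 1 + 0
gcd(655, 43) = 1.
Track Bezout coefficients alongside the remainders: start with r₀ = 655 = a·1 + b·0 (s = 1, t = 0) and r₁ = 43 = a·0 + b·1 (s = 0, t = 1); each new remainder r_{k+1} = r_{k-1} − q_k·r_k inherits s_{k+1} = s_{k-1} − q_k·s_k, t_{k+1} = t_{k-1} − q_k·t_k, so r_k = a·s_k + b·t_k at every step:
  q = 15: r = 10, s = 1 − 15·0 = 1, t = 0 − 15·1 = -15  (check: 655·1 + 43·(-15) = 10)
  q = 4: r = 3, s = 0 − 4·1 = -4, t = 1 − 4·(-15) = 61  (check: 655·(-4) + 43·61 = 3)
  q = 3: r = 1, s = 1 − 3·(-4) = 13, t = -15 − 3·61 = -198  (check: 655·13 + 43·(-198) = 1)
The row with r = 1 (the gcd) gives the Bezout coefficients s = 13, t = -198.
Result: 655 · (13) + 43 · (-198) = 1.

gcd(655, 43) = 1; s = 13, t = -198 (check: 655·13 + 43·(-198) = 1).


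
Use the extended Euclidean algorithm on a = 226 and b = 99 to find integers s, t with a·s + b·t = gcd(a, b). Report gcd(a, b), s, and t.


Euclidean algorithm on (226, 99) — divide until remainder is 0:
  226 = 2 · 99 + 28
  99 = 3 · 28 + 15
  28 = 1 · 15 + 13
  15 = 1 · 13 + 2
  13 = 6 · 2 + 1
  2 = 2 · 1 + 0
gcd(226, 99) = 1.
Track Bezout coefficients alongside the remainders: start with r₀ = 226 = a·1 + b·0 (s = 1, t = 0) and r₁ = 99 = a·0 + b·1 (s = 0, t = 1); each new remainder r_{k+1} = r_{k-1} − q_k·r_k inherits s_{k+1} = s_{k-1} − q_k·s_k, t_{k+1} = t_{k-1} − q_k·t_k, so r_k = a·s_k + b·t_k at every step:
  q = 2: r = 28, s = 1 − 2·0 = 1, t = 0 − 2·1 = -2  (check: 226·1 + 99·(-2) = 28)
  q = 3: r = 15, s = 0 − 3·1 = -3, t = 1 − 3·(-2) = 7  (check: 226·(-3) + 99·7 = 15)
  q = 1: r = 13, s = 1 − 1·(-3) = 4, t = -2 − 1·7 = -9  (check: 226·4 + 99·(-9) = 13)
  q = 1: r = 2, s = -3 − 1·4 = -7, t = 7 − 1·(-9) = 16  (check: 226·(-7) + 99·16 = 2)
  q = 6: r = 1, s = 4 − 6·(-7) = 46, t = -9 − 6·16 = -105  (check: 226·46 + 99·(-105) = 1)
The row with r = 1 (the gcd) gives the Bezout coefficients s = 46, t = -105.
Result: 226 · (46) + 99 · (-105) = 1.

gcd(226, 99) = 1; s = 46, t = -105 (check: 226·46 + 99·(-105) = 1).


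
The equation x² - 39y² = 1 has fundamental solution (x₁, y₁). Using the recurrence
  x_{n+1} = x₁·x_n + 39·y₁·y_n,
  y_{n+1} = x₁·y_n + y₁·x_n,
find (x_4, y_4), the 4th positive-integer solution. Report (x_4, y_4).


Step 1: Find the fundamental solution (x₁, y₁) of x² - 39y² = 1.
  Expand √39 as a continued fraction. a₀ = ⌊√39⌋ = 6; iterate m_{k+1} = d_k·a_k − m_k, d_{k+1} = (39 − m_{k+1}²)/d_k, a_{k+1} = ⌊(a₀ + m_{k+1})/d_{k+1}⌋ (starting m₀ = 0, d₀ = 1), with convergents p_k = a_k·p_{k-1} + p_{k-2}, q_k = a_k·q_{k-1} + q_{k-2} (p₋₁ = 1, q₋₁ = 0):
  k = 0: a₀ = 6; p₀/q₀ = 6/1; p₀² − 39·q₀² = 36 − 39 = -3.
  k = 1: m = 6, d = 3, a = ⌊(6 + 6)/3⌋ = 4; p/q = (4·6 + 1)/(4·1 + 0) = 25/4; p² − 39·q² = 625 − 624 = 1.
  The first convergent with p² − 39·q² = 1 gives the fundamental solution (x₁, y₁) = (25, 4).
Step 2: Apply the recurrence (x_{n+1}, y_{n+1}) = (x₁x_n + 39y₁y_n, x₁y_n + y₁x_n) repeatedly.
  From (x_1, y_1) = (25, 4): x_2 = 25·25 + 39·4·4 = 1249; y_2 = 25·4 + 4·25 = 200.
  From (x_2, y_2) = (1249, 200): x_3 = 25·1249 + 39·4·200 = 62425; y_3 = 25·200 + 4·1249 = 9996.
  From (x_3, y_3) = (62425, 9996): x_4 = 25·62425 + 39·4·9996 = 3120001; y_4 = 25·9996 + 4·62425 = 499600.
Step 3: Verify x_4² - 39·y_4² = 9734406240001 - 9734406240000 = 1 (should be 1). ✓

(x_1, y_1) = (25, 4); (x_4, y_4) = (3120001, 499600).


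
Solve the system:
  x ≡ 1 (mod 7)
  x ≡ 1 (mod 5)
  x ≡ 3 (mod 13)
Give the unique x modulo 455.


Moduli 7, 5, 13 are pairwise coprime; by CRT there is a unique solution modulo M = 7 · 5 · 13 = 455.
Solve pairwise, accumulating the modulus:
  Start with x ≡ 1 (mod 7).
  Combine with x ≡ 1 (mod 5): since gcd(7, 5) = 1, we get a unique residue mod 35.
    Write x = 1 + 7·t and substitute into x ≡ 1 (mod 5): 7·t ≡ 1 − 1 = 0 (mod 5).
    Reduce coefficients mod 5: 2·t ≡ 0 (mod 5).
    The inverse of 2 mod 5 is 3 (since 2·3 = 6 = 1·5 + 1), so t ≡ 3·0 = 0 ≡ 0 (mod 5).
    Then x = 1 + 7·0 = 1, valid modulo lcm(7, 5) = 35: x ≡ 1 (mod 35).
  Combine with x ≡ 3 (mod 13): since gcd(35, 13) = 1, we get a unique residue mod 455.
    Write x = 1 + 35·t and substitute into x ≡ 3 (mod 13): 35·t ≡ 3 − 1 = 2 (mod 13).
    Reduce coefficients mod 13: 9·t ≡ 2 (mod 13).
    The inverse of 9 mod 13 is 3 (since 9·3 = 27 = 2·13 + 1), so t ≡ 3·2 = 6 ≡ 6 (mod 13).
    Then x = 1 + 35·6 = 211, valid modulo lcm(35, 13) = 455: x ≡ 211 (mod 455).
Verify: 211 mod 7 = 1 ✓, 211 mod 5 = 1 ✓, 211 mod 13 = 3 ✓.

x ≡ 211 (mod 455).


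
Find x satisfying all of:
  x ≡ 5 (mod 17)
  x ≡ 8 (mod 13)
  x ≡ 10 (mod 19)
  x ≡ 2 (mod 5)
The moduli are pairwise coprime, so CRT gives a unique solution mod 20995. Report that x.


Product of moduli M = 17 · 13 · 19 · 5 = 20995.
Merge one congruence at a time:
  Start: x ≡ 5 (mod 17).
  Combine with x ≡ 8 (mod 13); new modulus lcm = 221.
    Write x = 5 + 17·t and substitute into x ≡ 8 (mod 13): 17·t ≡ 8 − 5 = 3 (mod 13).
    Reduce coefficients mod 13: 4·t ≡ 3 (mod 13).
    The inverse of 4 mod 13 is 10 (since 4·10 = 40 = 3·13 + 1), so t ≡ 10·3 = 30 ≡ 4 (mod 13).
    Then x = 5 + 17·4 = 73, valid modulo lcm(17, 13) = 221: x ≡ 73 (mod 221).
  Combine with x ≡ 10 (mod 19); new modulus lcm = 4199.
    Write x = 73 + 221·t and substitute into x ≡ 10 (mod 19): 221·t ≡ 10 − 73 = -63 (mod 19).
    Reduce coefficients mod 19: 12·t ≡ 13 (mod 19).
    The inverse of 12 mod 19 is 8 (since 12·8 = 96 = 5·19 + 1), so t ≡ 8·13 = 104 ≡ 9 (mod 19).
    Then x = 73 + 221·9 = 2062, valid modulo lcm(221, 19) = 4199: x ≡ 2062 (mod 4199).
  Combine with x ≡ 2 (mod 5); new modulus lcm = 20995.
    Write x = 2062 + 4199·t and substitute into x ≡ 2 (mod 5): 4199·t ≡ 2 − 2062 = -2060 (mod 5).
    Reduce coefficients mod 5: 4·t ≡ 0 (mod 5).
    The inverse of 4 mod 5 is 4 (since 4·4 = 16 = 3·5 + 1), so t ≡ 4·0 = 0 ≡ 0 (mod 5).
    Then x = 2062 + 4199·0 = 2062, valid modulo lcm(4199, 5) = 20995: x ≡ 2062 (mod 20995).
Verify against each original: 2062 mod 17 = 5, 2062 mod 13 = 8, 2062 mod 19 = 10, 2062 mod 5 = 2.

x ≡ 2062 (mod 20995).


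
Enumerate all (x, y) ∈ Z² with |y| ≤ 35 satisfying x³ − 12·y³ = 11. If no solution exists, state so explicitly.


The equation is x³ - 12y³ = 11. For fixed y, x³ = 12·y³ + 11, so a solution requires the RHS to be a perfect cube.
Strategy: iterate y from -35 to 35, compute RHS = 12·y³ + 11, and check whether it is a (positive or negative) perfect cube.
Check small values of y:
  y = 0: RHS = 11 is not a perfect cube.
  y = 1: RHS = 23 is not a perfect cube.
  y = -1: RHS = -1 = (-1)³ ⇒ x = -1 works.
  y = 2: RHS = 107 is not a perfect cube.
  y = -2: RHS = -85 is not a perfect cube.
  y = 3: RHS = 335 is not a perfect cube.
  y = -3: RHS = -313 is not a perfect cube.
Continuing the search up to |y| = 35 finds no further solutions beyond those listed.
Collected solutions: (-1, -1).

Solutions (with |y| ≤ 35): (-1, -1).


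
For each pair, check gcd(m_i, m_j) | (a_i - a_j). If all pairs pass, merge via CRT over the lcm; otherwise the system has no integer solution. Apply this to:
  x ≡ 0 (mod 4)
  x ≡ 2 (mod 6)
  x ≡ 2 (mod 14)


Moduli 4, 6, 14 are not pairwise coprime, so CRT works modulo lcm(m_i) when all pairwise compatibility conditions hold.
Pairwise compatibility: gcd(m_i, m_j) must divide a_i - a_j for every pair.
Merge one congruence at a time:
  Start: x ≡ 0 (mod 4).
  Combine with x ≡ 2 (mod 6): gcd(4, 6) = 2; 2 - 0 = 2, which IS divisible by 2, so compatible.
    Write x = 0 + 4·t and substitute into x ≡ 2 (mod 6): 4·t ≡ 2 − 0 = 2 (mod 6).
    Divide the congruence (and modulus) by g = 2: 2·t ≡ 1 (mod 3).
    The inverse of 2 mod 3 is 2 (since 2·2 = 4 = 1·3 + 1), so t ≡ 2·1 = 2 ≡ 2 (mod 3).
    Then x = 0 + 4·2 = 8, valid modulo lcm(4, 6) = 12: x ≡ 8 (mod 12).
  Combine with x ≡ 2 (mod 14): gcd(12, 14) = 2; 2 - 8 = -6, which IS divisible by 2, so compatible.
    Write x = 8 + 12·t and substitute into x ≡ 2 (mod 14): 12·t ≡ 2 − 8 = -6 (mod 14).
    Divide the congruence (and modulus) by g = 2: 6·t ≡ -3 (mod 7).
    Reduce coefficients mod 7: 6·t ≡ 4 (mod 7).
    The inverse of 6 mod 7 is 6 (since 6·6 = 36 = 5·7 + 1), so t ≡ 6·4 = 24 ≡ 3 (mod 7).
    Then x = 8 + 12·3 = 44, valid modulo lcm(12, 14) = 84: x ≡ 44 (mod 84).
Verify: 44 mod 4 = 0, 44 mod 6 = 2, 44 mod 14 = 2.

x ≡ 44 (mod 84).


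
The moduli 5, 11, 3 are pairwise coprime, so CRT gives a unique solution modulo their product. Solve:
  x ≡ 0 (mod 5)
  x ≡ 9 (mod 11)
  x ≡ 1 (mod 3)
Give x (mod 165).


Moduli 5, 11, 3 are pairwise coprime; by CRT there is a unique solution modulo M = 5 · 11 · 3 = 165.
Solve pairwise, accumulating the modulus:
  Start with x ≡ 0 (mod 5).
  Combine with x ≡ 9 (mod 11): since gcd(5, 11) = 1, we get a unique residue mod 55.
    Write x = 0 + 5·t and substitute into x ≡ 9 (mod 11): 5·t ≡ 9 − 0 = 9 (mod 11).
    The inverse of 5 mod 11 is 9 (since 5·9 = 45 = 4·11 + 1), so t ≡ 9·9 = 81 ≡ 4 (mod 11).
    Then x = 0 + 5·4 = 20, valid modulo lcm(5, 11) = 55: x ≡ 20 (mod 55).
  Combine with x ≡ 1 (mod 3): since gcd(55, 3) = 1, we get a unique residue mod 165.
    Write x = 20 + 55·t and substitute into x ≡ 1 (mod 3): 55·t ≡ 1 − 20 = -19 (mod 3).
    Reduce coefficients mod 3: 1·t ≡ 2 (mod 3).
    So t ≡ 2 (mod 3).
    Then x = 20 + 55·2 = 130, valid modulo lcm(55, 3) = 165: x ≡ 130 (mod 165).
Verify: 130 mod 5 = 0 ✓, 130 mod 11 = 9 ✓, 130 mod 3 = 1 ✓.

x ≡ 130 (mod 165).


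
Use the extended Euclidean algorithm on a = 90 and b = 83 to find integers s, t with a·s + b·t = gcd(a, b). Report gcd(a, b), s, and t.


Euclidean algorithm on (90, 83) — divide until remainder is 0:
  90 = 1 · 83 + 7
  83 = 11 · 7 + 6
  7 = 1 · 6 + 1
  6 = 6 · 1 + 0
gcd(90, 83) = 1.
Track Bezout coefficients alongside the remainders: start with r₀ = 90 = a·1 + b·0 (s = 1, t = 0) and r₁ = 83 = a·0 + b·1 (s = 0, t = 1); each new remainder r_{k+1} = r_{k-1} − q_k·r_k inherits s_{k+1} = s_{k-1} − q_k·s_k, t_{k+1} = t_{k-1} − q_k·t_k, so r_k = a·s_k + b·t_k at every step:
  q = 1: r = 7, s = 1 − 1·0 = 1, t = 0 − 1·1 = -1  (check: 90·1 + 83·(-1) = 7)
  q = 11: r = 6, s = 0 − 11·1 = -11, t = 1 − 11·(-1) = 12  (check: 90·(-11) + 83·12 = 6)
  q = 1: r = 1, s = 1 − 1·(-11) = 12, t = -1 − 1·12 = -13  (check: 90·12 + 83·(-13) = 1)
The row with r = 1 (the gcd) gives the Bezout coefficients s = 12, t = -13.
Result: 90 · (12) + 83 · (-13) = 1.

gcd(90, 83) = 1; s = 12, t = -13 (check: 90·12 + 83·(-13) = 1).


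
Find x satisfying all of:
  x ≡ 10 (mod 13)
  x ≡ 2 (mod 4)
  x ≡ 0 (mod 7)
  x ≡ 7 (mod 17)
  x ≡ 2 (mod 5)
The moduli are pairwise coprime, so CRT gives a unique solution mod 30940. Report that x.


Product of moduli M = 13 · 4 · 7 · 17 · 5 = 30940.
Merge one congruence at a time:
  Start: x ≡ 10 (mod 13).
  Combine with x ≡ 2 (mod 4); new modulus lcm = 52.
    Write x = 10 + 13·t and substitute into x ≡ 2 (mod 4): 13·t ≡ 2 − 10 = -8 (mod 4).
    Reduce coefficients mod 4: 1·t ≡ 0 (mod 4).
    So t ≡ 0 (mod 4).
    Then x = 10 + 13·0 = 10, valid modulo lcm(13, 4) = 52: x ≡ 10 (mod 52).
  Combine with x ≡ 0 (mod 7); new modulus lcm = 364.
    Write x = 10 + 52·t and substitute into x ≡ 0 (mod 7): 52·t ≡ 0 − 10 = -10 (mod 7).
    Reduce coefficients mod 7: 3·t ≡ 4 (mod 7).
    The inverse of 3 mod 7 is 5 (since 3·5 = 15 = 2·7 + 1), so t ≡ 5·4 = 20 ≡ 6 (mod 7).
    Then x = 10 + 52·6 = 322, valid modulo lcm(52, 7) = 364: x ≡ 322 (mod 364).
  Combine with x ≡ 7 (mod 17); new modulus lcm = 6188.
    Write x = 322 + 364·t and substitute into x ≡ 7 (mod 17): 364·t ≡ 7 − 322 = -315 (mod 17).
    Reduce coefficients mod 17: 7·t ≡ 8 (mod 17).
    The inverse of 7 mod 17 is 5 (since 7·5 = 35 = 2·17 + 1), so t ≡ 5·8 = 40 ≡ 6 (mod 17).
    Then x = 322 + 364·6 = 2506, valid modulo lcm(364, 17) = 6188: x ≡ 2506 (mod 6188).
  Combine with x ≡ 2 (mod 5); new modulus lcm = 30940.
    Write x = 2506 + 6188·t and substitute into x ≡ 2 (mod 5): 6188·t ≡ 2 − 2506 = -2504 (mod 5).
    Reduce coefficients mod 5: 3·t ≡ 1 (mod 5).
    The inverse of 3 mod 5 is 2 (since 3·2 = 6 = 1·5 + 1), so t ≡ 2·1 = 2 ≡ 2 (mod 5).
    Then x = 2506 + 6188·2 = 14882, valid modulo lcm(6188, 5) = 30940: x ≡ 14882 (mod 30940).
Verify against each original: 14882 mod 13 = 10, 14882 mod 4 = 2, 14882 mod 7 = 0, 14882 mod 17 = 7, 14882 mod 5 = 2.

x ≡ 14882 (mod 30940).


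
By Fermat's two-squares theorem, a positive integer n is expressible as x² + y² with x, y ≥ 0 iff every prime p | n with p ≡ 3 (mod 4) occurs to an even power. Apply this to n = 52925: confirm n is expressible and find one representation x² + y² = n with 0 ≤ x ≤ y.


Step 1: Factor n = 52925 = 5^2 · 29 · 73.
Step 2: Check the mod-4 condition on each prime factor: 5 ≡ 1 (mod 4), exponent 2; 29 ≡ 1 (mod 4), exponent 1; 73 ≡ 1 (mod 4), exponent 1.
All primes ≡ 3 (mod 4) appear to even exponent (or don't appear), so by the two-squares theorem n IS expressible as a sum of two squares.
Step 3: Build a representation. Group n = k² · m with k = 5 and m = 29 · 73 = 2117 (a product of primes ≡ 1 (mod 4)); a representation of m scales to one of n via (k·x)² + (k·y)² = k²(x² + y²). Each prime p ≡ 1 (mod 4) is itself a sum of two squares; find a² by testing p − a² for a perfect square:
  29: 29 − 1² = 28, 29 − 2² = 25 = 5² ⇒ 29 = 2² + 5².
  73: 73 − 1² = 72, 73 − 2² = 69, 73 − 3² = 64 = 8² ⇒ 73 = 3² + 8².
  Combine using the Brahmagupta–Fibonacci identity (a² + b²)(c² + d²) = (ac − bd)² + (ad + bc)² = (ac + bd)² + (ad − bc)²:
  29 · 73 = 2117: from (2² + 5²)(3² + 8²), take (2·3 − 5·8, 2·8 + 5·3) = (6 − 40, 16 + 15) = (-34, 31); dropping signs (only squares matter) gives (34, 31); check 34² + 31² = 1156 + 961 = 2117 ✓.
  Scale by k = 5: (5·34, 5·31) = (170, 155).
Step 4: Order so x ≤ y and verify: 155² + 170² = 24025 + 28900 = 52925 = n. ✓

n = 52925 = 155² + 170² (one valid representation with x ≤ y).


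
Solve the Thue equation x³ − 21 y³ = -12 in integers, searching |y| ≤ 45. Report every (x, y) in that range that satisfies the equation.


The equation is x³ - 21y³ = -12. For fixed y, x³ = 21·y³ − 12, so a solution requires the RHS to be a perfect cube.
Strategy: iterate y from -45 to 45, compute RHS = 21·y³ − 12, and check whether it is a (positive or negative) perfect cube.
Check small values of y:
  y = 0: RHS = -12 is not a perfect cube.
  y = 1: RHS = 9 is not a perfect cube.
  y = -1: RHS = -33 is not a perfect cube.
  y = 2: RHS = 156 is not a perfect cube.
  y = -2: RHS = -180 is not a perfect cube.
  y = 3: RHS = 555 is not a perfect cube.
  y = -3: RHS = -579 is not a perfect cube.
Continuing the search up to |y| = 45 finds no solutions either.
No (x, y) in the scanned range satisfies the equation.

No integer solutions with |y| ≤ 45.


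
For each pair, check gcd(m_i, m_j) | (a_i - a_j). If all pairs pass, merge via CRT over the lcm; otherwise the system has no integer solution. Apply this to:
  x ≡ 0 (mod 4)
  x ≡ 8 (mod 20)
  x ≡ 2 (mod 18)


Moduli 4, 20, 18 are not pairwise coprime, so CRT works modulo lcm(m_i) when all pairwise compatibility conditions hold.
Pairwise compatibility: gcd(m_i, m_j) must divide a_i - a_j for every pair.
Merge one congruence at a time:
  Start: x ≡ 0 (mod 4).
  Combine with x ≡ 8 (mod 20): gcd(4, 20) = 4; 8 - 0 = 8, which IS divisible by 4, so compatible.
    Write x = 0 + 4·t and substitute into x ≡ 8 (mod 20): 4·t ≡ 8 − 0 = 8 (mod 20).
    Divide the congruence (and modulus) by g = 4: 1·t ≡ 2 (mod 5).
    So t ≡ 2 (mod 5).
    Then x = 0 + 4·2 = 8, valid modulo lcm(4, 20) = 20: x ≡ 8 (mod 20).
  Combine with x ≡ 2 (mod 18): gcd(20, 18) = 2; 2 - 8 = -6, which IS divisible by 2, so compatible.
    Write x = 8 + 20·t and substitute into x ≡ 2 (mod 18): 20·t ≡ 2 − 8 = -6 (mod 18).
    Divide the congruence (and modulus) by g = 2: 10·t ≡ -3 (mod 9).
    Reduce coefficients mod 9: 1·t ≡ 6 (mod 9).
    So t ≡ 6 (mod 9).
    Then x = 8 + 20·6 = 128, valid modulo lcm(20, 18) = 180: x ≡ 128 (mod 180).
Verify: 128 mod 4 = 0, 128 mod 20 = 8, 128 mod 18 = 2.

x ≡ 128 (mod 180).


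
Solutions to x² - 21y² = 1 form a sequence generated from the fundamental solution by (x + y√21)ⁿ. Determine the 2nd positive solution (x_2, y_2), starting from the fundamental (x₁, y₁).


Step 1: Find the fundamental solution (x₁, y₁) of x² - 21y² = 1.
  Expand √21 as a continued fraction. a₀ = ⌊√21⌋ = 4; iterate m_{k+1} = d_k·a_k − m_k, d_{k+1} = (21 − m_{k+1}²)/d_k, a_{k+1} = ⌊(a₀ + m_{k+1})/d_{k+1}⌋ (starting m₀ = 0, d₀ = 1), with convergents p_k = a_k·p_{k-1} + p_{k-2}, q_k = a_k·q_{k-1} + q_{k-2} (p₋₁ = 1, q₋₁ = 0):
  k = 0: a₀ = 4; p₀/q₀ = 4/1; p₀² − 21·q₀² = 16 − 21 = -5.
  k = 1: m = 4, d = 5, a = ⌊(4 + 4)/5⌋ = 1; p/q = (1·4 + 1)/(1·1 + 0) = 5/1; p² − 21·q² = 25 − 21 = 4.
  k = 2: m = 1, d = 4, a = ⌊(4 + 1)/4⌋ = 1; p/q = (1·5 + 4)/(1·1 + 1) = 9/2; p² − 21·q² = 81 − 84 = -3.
  k = 3: m = 3, d = 3, a = ⌊(4 + 3)/3⌋ = 2; p/q = (2·9 + 5)/(2·2 + 1) = 23/5; p² − 21·q² = 529 − 525 = 4.
  k = 4: m = 3, d = 4, a = ⌊(4 + 3)/4⌋ = 1; p/q = (1·23 + 9)/(1·5 + 2) = 32/7; p² − 21·q² = 1024 − 1029 = -5.
  k = 5: m = 1, d = 5, a = ⌊(4 + 1)/5⌋ = 1; p/q = (1·32 + 23)/(1·7 + 5) = 55/12; p² − 21·q² = 3025 − 3024 = 1.
  The first convergent with p² − 21·q² = 1 gives the fundamental solution (x₁, y₁) = (55, 12).
Step 2: Apply the recurrence (x_{n+1}, y_{n+1}) = (x₁x_n + 21y₁y_n, x₁y_n + y₁x_n) repeatedly.
  From (x_1, y_1) = (55, 12): x_2 = 55·55 + 21·12·12 = 6049; y_2 = 55·12 + 12·55 = 1320.
Step 3: Verify x_2² - 21·y_2² = 36590401 - 36590400 = 1 (should be 1). ✓

(x_1, y_1) = (55, 12); (x_2, y_2) = (6049, 1320).
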